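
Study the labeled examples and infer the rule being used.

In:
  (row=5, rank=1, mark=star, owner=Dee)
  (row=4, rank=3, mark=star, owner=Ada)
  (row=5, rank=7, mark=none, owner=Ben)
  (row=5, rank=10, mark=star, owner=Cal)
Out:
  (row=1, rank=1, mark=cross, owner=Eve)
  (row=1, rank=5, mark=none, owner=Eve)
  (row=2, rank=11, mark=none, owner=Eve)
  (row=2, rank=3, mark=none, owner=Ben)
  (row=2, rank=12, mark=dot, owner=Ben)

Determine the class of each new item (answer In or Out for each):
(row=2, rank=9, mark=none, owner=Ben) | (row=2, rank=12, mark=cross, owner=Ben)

One predicate separates the groups cleanly: row ≥ 4.

Out, Out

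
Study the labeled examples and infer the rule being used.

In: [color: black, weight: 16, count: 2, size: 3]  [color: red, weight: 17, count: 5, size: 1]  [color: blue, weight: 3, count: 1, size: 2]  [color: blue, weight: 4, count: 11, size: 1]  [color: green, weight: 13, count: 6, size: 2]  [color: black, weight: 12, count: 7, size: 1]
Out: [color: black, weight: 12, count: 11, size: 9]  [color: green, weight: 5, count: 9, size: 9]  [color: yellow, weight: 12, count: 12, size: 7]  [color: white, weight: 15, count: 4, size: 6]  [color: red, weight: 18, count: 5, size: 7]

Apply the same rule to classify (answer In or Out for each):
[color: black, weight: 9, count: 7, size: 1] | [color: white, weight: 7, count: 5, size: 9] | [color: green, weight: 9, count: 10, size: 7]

In, Out, Out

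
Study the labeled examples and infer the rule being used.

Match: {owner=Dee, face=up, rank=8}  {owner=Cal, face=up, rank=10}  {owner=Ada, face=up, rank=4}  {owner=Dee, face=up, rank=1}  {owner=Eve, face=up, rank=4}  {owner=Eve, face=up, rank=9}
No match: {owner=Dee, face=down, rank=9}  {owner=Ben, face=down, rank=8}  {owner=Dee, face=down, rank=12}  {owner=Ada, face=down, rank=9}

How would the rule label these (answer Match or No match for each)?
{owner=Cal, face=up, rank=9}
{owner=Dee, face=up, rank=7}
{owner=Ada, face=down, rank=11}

Looking at the examples, the only property every 'Match' case has and every 'No match' case lacks is: face is up.
{owner=Cal, face=up, rank=9} → face is up → Match.
{owner=Dee, face=up, rank=7} → face is up → Match.
{owner=Ada, face=down, rank=11} → face is down → No match.

Match, Match, No match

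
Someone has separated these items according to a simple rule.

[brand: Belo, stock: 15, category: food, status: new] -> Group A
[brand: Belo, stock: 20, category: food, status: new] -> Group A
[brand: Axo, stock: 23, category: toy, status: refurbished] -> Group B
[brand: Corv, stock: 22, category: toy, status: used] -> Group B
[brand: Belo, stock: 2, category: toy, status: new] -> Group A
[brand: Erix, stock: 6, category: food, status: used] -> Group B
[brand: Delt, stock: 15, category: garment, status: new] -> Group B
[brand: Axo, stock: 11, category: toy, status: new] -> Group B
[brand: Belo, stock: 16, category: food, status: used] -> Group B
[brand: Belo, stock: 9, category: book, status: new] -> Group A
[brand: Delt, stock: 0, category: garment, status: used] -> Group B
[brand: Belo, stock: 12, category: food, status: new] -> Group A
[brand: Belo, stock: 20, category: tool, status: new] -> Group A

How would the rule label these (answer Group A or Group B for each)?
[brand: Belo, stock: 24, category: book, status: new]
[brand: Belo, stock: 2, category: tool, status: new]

Group A, Group A

The pattern is that an item is 'Group A' exactly when: brand is Belo AND status is new.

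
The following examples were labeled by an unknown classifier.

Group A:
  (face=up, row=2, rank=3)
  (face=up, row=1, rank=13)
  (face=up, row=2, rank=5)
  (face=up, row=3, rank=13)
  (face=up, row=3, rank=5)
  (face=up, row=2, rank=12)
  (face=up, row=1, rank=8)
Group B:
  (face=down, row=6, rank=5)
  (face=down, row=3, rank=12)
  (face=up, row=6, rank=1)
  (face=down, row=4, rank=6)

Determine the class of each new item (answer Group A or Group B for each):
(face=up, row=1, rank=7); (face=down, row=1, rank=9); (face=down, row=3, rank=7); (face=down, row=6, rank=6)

Group A, Group B, Group B, Group B

One predicate separates the groups cleanly: face is up AND row ≤ 3.
Group A: (face=up, row=1, rank=7), since face is up, row = 1.
Group B: (face=down, row=1, rank=9), since face is down, row = 1.
Group B: (face=down, row=3, rank=7), since face is down, row = 3.
Group B: (face=down, row=6, rank=6), since face is down, row = 6.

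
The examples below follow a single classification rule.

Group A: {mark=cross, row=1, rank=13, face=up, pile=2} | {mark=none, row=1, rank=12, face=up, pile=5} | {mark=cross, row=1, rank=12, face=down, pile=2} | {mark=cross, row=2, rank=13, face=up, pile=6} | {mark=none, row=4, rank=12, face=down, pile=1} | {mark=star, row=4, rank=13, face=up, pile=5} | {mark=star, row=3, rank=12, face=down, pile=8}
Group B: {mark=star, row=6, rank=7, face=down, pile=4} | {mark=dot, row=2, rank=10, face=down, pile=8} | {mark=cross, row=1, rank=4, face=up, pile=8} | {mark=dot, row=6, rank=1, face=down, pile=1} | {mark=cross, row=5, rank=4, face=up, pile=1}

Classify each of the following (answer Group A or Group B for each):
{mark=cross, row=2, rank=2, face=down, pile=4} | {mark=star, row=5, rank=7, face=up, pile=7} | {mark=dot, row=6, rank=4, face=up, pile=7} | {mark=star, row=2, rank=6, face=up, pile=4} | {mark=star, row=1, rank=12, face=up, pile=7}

Group B, Group B, Group B, Group B, Group A

The simplest hypothesis consistent with all the labels is: rank ≥ 12.
{mark=cross, row=2, rank=2, face=down, pile=4} — rank = 2, hence Group B.
{mark=star, row=5, rank=7, face=up, pile=7} — rank = 7, hence Group B.
{mark=dot, row=6, rank=4, face=up, pile=7} — rank = 4, hence Group B.
{mark=star, row=2, rank=6, face=up, pile=4} — rank = 6, hence Group B.
{mark=star, row=1, rank=12, face=up, pile=7} — rank = 12, hence Group A.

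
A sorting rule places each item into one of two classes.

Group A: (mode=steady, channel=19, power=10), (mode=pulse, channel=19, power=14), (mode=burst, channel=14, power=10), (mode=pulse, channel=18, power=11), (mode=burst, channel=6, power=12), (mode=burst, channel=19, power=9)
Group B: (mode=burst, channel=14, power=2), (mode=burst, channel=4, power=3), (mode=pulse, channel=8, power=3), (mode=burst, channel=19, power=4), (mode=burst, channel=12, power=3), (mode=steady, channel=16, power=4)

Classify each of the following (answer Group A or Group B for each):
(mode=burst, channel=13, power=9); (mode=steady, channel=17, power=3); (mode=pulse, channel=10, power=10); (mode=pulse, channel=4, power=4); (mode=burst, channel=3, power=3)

The pattern is that an item is 'Group A' exactly when: power ≥ 9.
(mode=burst, channel=13, power=9): power = 9, checks out → Group A.
(mode=steady, channel=17, power=3): power = 3, does not satisfy this → Group B.
(mode=pulse, channel=10, power=10): power = 10, checks out → Group A.
(mode=pulse, channel=4, power=4): power = 4, does not satisfy this → Group B.
(mode=burst, channel=3, power=3): power = 3, does not satisfy this → Group B.

Group A, Group B, Group A, Group B, Group B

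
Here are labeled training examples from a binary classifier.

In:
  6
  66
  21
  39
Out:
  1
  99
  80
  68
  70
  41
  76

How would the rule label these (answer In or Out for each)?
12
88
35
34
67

One predicate separates the groups cleanly: multiple of 3 AND at most 66.
12: 12 = 3·4, 12 ≤ 66, has this property → In. 88: 88 = 3·29 + 1, 88 > 66, does not fit → Out. 35: 35 = 3·11 + 2, 35 ≤ 66, does not fit → Out. 34: 34 = 3·11 + 1, 34 ≤ 66, does not fit → Out. 67: 67 = 3·22 + 1, 67 > 66, does not fit → Out.

In, Out, Out, Out, Out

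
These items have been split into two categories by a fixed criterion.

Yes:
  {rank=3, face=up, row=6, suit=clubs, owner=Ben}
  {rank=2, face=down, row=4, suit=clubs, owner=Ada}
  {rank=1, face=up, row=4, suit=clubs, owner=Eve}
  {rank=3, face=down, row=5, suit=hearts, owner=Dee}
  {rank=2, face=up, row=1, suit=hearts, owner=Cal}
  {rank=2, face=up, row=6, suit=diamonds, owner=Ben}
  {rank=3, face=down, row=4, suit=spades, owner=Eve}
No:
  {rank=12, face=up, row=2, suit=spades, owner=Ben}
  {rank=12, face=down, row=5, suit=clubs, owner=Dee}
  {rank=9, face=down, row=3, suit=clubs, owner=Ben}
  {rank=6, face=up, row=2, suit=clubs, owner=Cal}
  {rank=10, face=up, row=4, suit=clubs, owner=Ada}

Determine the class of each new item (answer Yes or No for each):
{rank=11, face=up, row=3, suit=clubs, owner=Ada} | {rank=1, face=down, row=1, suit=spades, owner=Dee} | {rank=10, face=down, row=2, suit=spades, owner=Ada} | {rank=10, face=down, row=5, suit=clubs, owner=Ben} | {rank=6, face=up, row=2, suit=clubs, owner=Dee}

No, Yes, No, No, No

The common property of the 'Yes' items is: rank ≤ 3. No 'No' item has it.
{rank=11, face=up, row=3, suit=clubs, owner=Ada}: rank = 11, does not pass → No.
{rank=1, face=down, row=1, suit=spades, owner=Dee}: rank = 1, meets the rule → Yes.
{rank=10, face=down, row=2, suit=spades, owner=Ada}: rank = 10, does not pass → No.
{rank=10, face=down, row=5, suit=clubs, owner=Ben}: rank = 10, does not pass → No.
{rank=6, face=up, row=2, suit=clubs, owner=Dee}: rank = 6, does not pass → No.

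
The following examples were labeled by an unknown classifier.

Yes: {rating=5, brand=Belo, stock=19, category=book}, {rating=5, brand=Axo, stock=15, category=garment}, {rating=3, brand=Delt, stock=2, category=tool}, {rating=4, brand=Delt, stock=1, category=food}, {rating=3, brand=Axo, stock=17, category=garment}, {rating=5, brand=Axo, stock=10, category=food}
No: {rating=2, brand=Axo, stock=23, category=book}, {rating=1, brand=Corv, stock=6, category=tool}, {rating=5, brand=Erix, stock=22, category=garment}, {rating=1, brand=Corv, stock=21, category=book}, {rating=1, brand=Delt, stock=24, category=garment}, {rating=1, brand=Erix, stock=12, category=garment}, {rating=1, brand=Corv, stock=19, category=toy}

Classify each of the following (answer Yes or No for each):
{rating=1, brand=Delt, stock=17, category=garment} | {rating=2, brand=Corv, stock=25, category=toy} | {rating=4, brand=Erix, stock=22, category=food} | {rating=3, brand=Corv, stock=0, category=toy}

No, No, No, Yes

The distinguishing property — rating ≥ 2 AND stock ≤ 19 — holds for all the 'Yes' cases and none of the 'No' cases.
No: {rating=1, brand=Delt, stock=17, category=garment}, since rating = 1, stock = 17.
No: {rating=2, brand=Corv, stock=25, category=toy}, since rating = 2, stock = 25.
No: {rating=4, brand=Erix, stock=22, category=food}, since rating = 4, stock = 22.
Yes: {rating=3, brand=Corv, stock=0, category=toy}, since rating = 3, stock = 0.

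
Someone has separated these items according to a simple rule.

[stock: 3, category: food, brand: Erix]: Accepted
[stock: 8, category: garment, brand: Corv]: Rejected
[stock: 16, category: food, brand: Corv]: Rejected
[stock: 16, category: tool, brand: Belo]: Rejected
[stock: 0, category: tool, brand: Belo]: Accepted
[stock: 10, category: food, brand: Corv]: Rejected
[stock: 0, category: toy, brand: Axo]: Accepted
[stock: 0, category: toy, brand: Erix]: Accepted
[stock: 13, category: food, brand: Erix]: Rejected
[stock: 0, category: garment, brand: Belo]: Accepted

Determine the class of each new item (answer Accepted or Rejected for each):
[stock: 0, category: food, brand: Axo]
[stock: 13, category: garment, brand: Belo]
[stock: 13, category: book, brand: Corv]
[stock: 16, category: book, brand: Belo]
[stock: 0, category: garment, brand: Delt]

Accepted, Rejected, Rejected, Rejected, Accepted

The simplest hypothesis consistent with all the labels is: stock ≤ 3.
[stock: 0, category: food, brand: Axo] — stock = 0, hence Accepted.
[stock: 13, category: garment, brand: Belo] — stock = 13, hence Rejected.
[stock: 13, category: book, brand: Corv] — stock = 13, hence Rejected.
[stock: 16, category: book, brand: Belo] — stock = 16, hence Rejected.
[stock: 0, category: garment, brand: Delt] — stock = 0, hence Accepted.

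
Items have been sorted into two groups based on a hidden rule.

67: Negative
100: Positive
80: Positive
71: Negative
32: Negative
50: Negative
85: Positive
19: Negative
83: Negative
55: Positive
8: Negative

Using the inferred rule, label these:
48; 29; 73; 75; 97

Every 'Positive' example satisfies: multiple of 5 AND at least 55. None of the 'Negative' examples do.
48: Negative (48 = 5·9 + 3, 48 < 55). 29: Negative (29 = 5·5 + 4, 29 < 55). 73: Negative (73 = 5·14 + 3, 73 ≥ 55). 75: Positive (75 = 5·15, 75 ≥ 55). 97: Negative (97 = 5·19 + 2, 97 ≥ 55).

Negative, Negative, Negative, Positive, Negative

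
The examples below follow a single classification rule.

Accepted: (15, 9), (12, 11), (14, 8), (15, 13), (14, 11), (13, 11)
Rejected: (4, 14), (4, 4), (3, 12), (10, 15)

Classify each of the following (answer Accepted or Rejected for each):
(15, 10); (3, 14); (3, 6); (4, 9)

Accepted, Rejected, Rejected, Rejected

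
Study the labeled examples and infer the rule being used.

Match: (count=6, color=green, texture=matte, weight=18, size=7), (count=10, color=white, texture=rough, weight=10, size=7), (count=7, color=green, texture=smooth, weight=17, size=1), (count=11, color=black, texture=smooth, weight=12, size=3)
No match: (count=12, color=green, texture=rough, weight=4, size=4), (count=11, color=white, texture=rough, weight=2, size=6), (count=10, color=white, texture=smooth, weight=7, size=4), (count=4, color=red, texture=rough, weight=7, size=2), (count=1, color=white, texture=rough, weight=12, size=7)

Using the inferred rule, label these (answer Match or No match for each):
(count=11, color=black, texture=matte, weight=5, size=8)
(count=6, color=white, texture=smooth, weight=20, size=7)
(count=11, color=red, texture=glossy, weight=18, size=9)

One predicate separates the groups cleanly: weight ≥ 10 AND count ≥ 4.

No match, Match, Match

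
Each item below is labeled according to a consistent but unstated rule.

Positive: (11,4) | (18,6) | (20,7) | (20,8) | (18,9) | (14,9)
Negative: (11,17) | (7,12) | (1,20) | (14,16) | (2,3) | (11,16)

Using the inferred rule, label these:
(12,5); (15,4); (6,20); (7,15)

Positive, Positive, Negative, Negative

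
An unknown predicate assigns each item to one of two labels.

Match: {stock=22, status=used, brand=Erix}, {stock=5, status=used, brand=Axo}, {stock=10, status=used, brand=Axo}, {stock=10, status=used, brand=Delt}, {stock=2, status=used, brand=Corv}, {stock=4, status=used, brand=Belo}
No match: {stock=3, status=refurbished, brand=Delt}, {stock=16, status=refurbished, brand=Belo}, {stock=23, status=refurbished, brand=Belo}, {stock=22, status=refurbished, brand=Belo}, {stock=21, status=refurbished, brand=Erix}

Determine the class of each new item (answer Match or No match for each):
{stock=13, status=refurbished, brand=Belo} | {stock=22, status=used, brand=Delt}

No match, Match

The pattern is that an item is 'Match' exactly when: status is used.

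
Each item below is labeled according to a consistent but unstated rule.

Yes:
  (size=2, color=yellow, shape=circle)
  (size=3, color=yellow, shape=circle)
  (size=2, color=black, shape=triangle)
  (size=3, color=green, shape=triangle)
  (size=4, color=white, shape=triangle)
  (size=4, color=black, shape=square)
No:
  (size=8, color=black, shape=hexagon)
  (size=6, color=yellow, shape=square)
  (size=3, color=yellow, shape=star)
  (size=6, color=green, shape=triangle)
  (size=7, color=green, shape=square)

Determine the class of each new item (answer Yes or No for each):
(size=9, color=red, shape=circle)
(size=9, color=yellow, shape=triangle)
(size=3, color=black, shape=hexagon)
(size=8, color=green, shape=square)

The pattern is that an item is 'Yes' exactly when: shape is not star AND size ≤ 4.

No, No, Yes, No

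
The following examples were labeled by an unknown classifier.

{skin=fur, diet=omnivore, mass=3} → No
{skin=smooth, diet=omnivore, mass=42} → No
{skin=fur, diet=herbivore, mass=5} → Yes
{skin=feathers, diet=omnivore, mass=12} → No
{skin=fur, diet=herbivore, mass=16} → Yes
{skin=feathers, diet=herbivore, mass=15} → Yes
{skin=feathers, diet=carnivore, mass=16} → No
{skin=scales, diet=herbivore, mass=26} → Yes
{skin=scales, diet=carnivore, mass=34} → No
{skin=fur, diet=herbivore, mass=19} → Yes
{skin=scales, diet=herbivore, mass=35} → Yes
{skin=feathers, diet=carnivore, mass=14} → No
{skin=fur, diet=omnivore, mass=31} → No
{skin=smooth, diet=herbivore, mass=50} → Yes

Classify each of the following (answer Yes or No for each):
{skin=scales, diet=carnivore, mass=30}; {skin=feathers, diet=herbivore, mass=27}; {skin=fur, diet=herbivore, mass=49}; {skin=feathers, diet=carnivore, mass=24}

Looking at the examples, the only property every 'Yes' case has and every 'No' case lacks is: diet is herbivore.
{skin=scales, diet=carnivore, mass=30}: No (diet is carnivore).
{skin=feathers, diet=herbivore, mass=27}: Yes (diet is herbivore).
{skin=fur, diet=herbivore, mass=49}: Yes (diet is herbivore).
{skin=feathers, diet=carnivore, mass=24}: No (diet is carnivore).

No, Yes, Yes, No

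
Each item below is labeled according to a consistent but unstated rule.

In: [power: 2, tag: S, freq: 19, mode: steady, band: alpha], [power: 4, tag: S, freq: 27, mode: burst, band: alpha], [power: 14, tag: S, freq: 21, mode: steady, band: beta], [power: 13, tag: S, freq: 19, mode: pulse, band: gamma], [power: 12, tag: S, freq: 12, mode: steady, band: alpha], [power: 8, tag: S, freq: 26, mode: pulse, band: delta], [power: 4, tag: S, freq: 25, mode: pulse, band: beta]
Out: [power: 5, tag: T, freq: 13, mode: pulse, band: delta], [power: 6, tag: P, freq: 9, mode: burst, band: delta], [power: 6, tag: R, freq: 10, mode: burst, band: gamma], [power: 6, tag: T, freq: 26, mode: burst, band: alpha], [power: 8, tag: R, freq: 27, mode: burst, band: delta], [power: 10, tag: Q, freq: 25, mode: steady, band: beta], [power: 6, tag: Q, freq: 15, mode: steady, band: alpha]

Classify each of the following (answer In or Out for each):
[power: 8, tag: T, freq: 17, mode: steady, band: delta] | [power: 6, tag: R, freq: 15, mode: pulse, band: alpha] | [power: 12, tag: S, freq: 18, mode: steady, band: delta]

One predicate separates the groups cleanly: tag is S.
[power: 8, tag: T, freq: 17, mode: steady, band: delta]: tag is T, fails this test → Out.
[power: 6, tag: R, freq: 15, mode: pulse, band: alpha]: tag is R, fails this test → Out.
[power: 12, tag: S, freq: 18, mode: steady, band: delta]: tag is S, matches → In.

Out, Out, In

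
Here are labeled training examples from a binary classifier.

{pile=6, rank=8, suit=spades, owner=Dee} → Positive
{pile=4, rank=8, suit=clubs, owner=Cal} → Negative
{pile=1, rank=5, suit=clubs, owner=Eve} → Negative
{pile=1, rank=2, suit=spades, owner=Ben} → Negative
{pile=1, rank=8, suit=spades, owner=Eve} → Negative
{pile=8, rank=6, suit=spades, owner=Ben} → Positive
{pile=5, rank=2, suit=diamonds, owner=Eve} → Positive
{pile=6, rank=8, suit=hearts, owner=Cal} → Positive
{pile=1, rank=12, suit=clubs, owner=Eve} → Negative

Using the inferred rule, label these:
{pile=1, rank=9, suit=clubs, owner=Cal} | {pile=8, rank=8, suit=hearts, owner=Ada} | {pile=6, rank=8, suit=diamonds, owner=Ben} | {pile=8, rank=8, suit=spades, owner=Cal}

Negative, Positive, Positive, Positive

Every 'Positive' example satisfies: pile ≥ 5. None of the 'Negative' examples do.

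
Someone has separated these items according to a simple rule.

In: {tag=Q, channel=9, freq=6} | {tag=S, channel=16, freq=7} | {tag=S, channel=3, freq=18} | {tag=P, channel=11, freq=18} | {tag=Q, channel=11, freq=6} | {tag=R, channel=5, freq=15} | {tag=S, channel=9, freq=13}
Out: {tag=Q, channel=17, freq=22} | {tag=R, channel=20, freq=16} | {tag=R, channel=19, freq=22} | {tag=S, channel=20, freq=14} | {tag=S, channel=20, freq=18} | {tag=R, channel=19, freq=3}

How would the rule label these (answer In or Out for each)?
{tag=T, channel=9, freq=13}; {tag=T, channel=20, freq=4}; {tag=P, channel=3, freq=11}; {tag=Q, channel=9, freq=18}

The rule appears to be: channel ≤ 16.

In, Out, In, In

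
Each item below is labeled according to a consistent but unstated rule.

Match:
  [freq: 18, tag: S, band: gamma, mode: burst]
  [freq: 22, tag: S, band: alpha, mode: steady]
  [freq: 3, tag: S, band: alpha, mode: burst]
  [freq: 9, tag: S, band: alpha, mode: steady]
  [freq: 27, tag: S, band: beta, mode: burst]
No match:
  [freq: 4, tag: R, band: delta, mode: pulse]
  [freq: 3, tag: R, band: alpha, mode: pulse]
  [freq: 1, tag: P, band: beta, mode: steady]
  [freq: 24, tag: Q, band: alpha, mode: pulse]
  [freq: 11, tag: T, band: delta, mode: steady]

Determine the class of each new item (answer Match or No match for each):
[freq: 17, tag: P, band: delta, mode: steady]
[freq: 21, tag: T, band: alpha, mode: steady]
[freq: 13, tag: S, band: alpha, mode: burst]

No match, No match, Match

'Match' ⟺ tag is S.
[freq: 17, tag: P, band: delta, mode: steady]: No match (tag is P).
[freq: 21, tag: T, band: alpha, mode: steady]: No match (tag is T).
[freq: 13, tag: S, band: alpha, mode: burst]: Match (tag is S).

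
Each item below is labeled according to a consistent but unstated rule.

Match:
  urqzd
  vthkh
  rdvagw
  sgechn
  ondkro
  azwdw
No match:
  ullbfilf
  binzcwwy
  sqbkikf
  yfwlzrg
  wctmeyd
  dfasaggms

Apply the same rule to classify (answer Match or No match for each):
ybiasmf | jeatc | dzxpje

No match, Match, Match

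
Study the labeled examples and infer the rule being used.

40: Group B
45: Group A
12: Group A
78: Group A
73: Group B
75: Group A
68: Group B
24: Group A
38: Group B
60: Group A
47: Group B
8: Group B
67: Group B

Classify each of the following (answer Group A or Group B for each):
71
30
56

Group B, Group A, Group B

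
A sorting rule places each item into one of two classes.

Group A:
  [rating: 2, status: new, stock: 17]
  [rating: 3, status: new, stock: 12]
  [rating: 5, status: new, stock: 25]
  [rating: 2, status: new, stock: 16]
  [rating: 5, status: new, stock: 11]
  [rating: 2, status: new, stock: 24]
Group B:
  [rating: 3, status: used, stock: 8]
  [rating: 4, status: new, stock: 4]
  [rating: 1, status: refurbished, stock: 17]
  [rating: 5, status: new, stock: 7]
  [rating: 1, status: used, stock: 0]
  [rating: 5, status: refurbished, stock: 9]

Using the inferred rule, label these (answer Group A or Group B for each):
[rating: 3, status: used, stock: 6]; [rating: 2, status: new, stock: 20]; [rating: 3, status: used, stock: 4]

The classifier is using: status is new AND stock ≥ 8.

Group B, Group A, Group B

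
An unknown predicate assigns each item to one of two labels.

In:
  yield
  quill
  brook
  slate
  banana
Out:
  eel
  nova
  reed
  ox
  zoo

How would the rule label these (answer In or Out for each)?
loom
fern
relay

Out, Out, In

The distinguishing property — length ≥ 5 — holds for all the 'In' cases and none of the 'Out' cases.
loom: length 4, doesn't qualify → Out. fern: length 4, doesn't qualify → Out. relay: length 5, fits → In.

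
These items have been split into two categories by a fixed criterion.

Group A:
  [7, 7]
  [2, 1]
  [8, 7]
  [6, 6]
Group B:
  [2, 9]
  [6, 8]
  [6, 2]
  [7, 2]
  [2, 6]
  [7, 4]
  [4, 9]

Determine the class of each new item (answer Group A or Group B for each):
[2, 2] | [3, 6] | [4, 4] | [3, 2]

Group A, Group B, Group A, Group A

The pattern is that an item is 'Group A' exactly when: |first − second| ≤ 1.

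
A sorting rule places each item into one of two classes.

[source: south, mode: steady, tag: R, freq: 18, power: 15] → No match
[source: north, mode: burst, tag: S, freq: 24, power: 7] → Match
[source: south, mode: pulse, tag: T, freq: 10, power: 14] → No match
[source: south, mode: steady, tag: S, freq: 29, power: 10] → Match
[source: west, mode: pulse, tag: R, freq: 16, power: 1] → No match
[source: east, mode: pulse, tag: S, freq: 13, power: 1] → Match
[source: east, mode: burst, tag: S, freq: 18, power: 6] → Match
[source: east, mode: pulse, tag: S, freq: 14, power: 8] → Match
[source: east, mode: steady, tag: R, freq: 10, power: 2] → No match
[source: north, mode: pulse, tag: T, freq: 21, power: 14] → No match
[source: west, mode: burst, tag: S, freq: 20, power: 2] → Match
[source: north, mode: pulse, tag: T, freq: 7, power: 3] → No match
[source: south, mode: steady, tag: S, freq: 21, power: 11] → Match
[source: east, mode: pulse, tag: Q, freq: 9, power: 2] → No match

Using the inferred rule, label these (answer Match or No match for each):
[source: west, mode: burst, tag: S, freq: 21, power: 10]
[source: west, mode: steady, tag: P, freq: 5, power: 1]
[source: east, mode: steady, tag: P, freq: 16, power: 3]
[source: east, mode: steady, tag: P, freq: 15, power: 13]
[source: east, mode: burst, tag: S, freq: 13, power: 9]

Match, No match, No match, No match, Match

The classifier is using: tag is S.
[source: west, mode: burst, tag: S, freq: 21, power: 10]: Match (tag is S). [source: west, mode: steady, tag: P, freq: 5, power: 1]: No match (tag is P). [source: east, mode: steady, tag: P, freq: 16, power: 3]: No match (tag is P). [source: east, mode: steady, tag: P, freq: 15, power: 13]: No match (tag is P). [source: east, mode: burst, tag: S, freq: 13, power: 9]: Match (tag is S).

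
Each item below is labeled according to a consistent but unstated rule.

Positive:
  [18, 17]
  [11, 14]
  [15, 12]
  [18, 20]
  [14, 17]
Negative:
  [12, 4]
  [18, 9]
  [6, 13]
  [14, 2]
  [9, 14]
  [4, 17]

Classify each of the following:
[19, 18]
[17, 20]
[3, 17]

The classifier is using: min ≥ 11.
[19, 18]: Positive (min 18).
[17, 20]: Positive (min 17).
[3, 17]: Negative (min 3).

Positive, Positive, Negative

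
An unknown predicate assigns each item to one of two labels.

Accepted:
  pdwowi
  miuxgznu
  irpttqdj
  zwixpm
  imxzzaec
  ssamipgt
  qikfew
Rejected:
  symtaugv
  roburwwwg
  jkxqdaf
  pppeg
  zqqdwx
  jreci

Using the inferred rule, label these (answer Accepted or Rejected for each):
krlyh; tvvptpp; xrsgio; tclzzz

The common property of the 'Accepted' items is: even length AND contains 'i'. No 'Rejected' item has it.
krlyh: length 5, no 'i' — does not fit, so Rejected. tvvptpp: length 7, no 'i' — does not fit, so Rejected. xrsgio: length 6, has 'i' — satisfies this, so Accepted. tclzzz: length 6, no 'i' — does not fit, so Rejected.

Rejected, Rejected, Accepted, Rejected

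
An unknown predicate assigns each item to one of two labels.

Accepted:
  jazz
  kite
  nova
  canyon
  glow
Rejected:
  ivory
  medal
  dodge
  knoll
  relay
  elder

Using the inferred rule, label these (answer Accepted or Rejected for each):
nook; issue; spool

The classifier is using: even length.

Accepted, Rejected, Rejected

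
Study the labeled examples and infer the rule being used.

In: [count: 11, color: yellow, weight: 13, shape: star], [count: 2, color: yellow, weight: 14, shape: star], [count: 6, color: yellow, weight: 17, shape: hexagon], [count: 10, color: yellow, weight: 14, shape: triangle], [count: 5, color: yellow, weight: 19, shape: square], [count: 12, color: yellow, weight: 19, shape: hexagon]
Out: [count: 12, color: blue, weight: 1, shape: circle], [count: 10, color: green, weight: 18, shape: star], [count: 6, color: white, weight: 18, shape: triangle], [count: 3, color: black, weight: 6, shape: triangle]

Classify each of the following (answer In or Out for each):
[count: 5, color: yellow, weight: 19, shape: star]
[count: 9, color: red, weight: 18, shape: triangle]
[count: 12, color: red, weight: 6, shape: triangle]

The simplest hypothesis consistent with all the labels is: color is yellow.
[count: 5, color: yellow, weight: 19, shape: star]: color is yellow, passes → In.
[count: 9, color: red, weight: 18, shape: triangle]: color is red, lacks this property → Out.
[count: 12, color: red, weight: 6, shape: triangle]: color is red, lacks this property → Out.

In, Out, Out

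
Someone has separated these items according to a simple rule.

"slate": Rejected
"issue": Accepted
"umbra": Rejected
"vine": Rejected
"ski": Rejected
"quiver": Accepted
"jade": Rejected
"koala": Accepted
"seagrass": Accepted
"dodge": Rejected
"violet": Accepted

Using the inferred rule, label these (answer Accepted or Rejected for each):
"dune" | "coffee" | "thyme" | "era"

The distinguishing property — has ≥ 3 vowels — holds for all the 'Accepted' cases and none of the 'Rejected' cases.
"dune" → 2 vowels → Rejected. "coffee" → 3 vowels → Accepted. "thyme" → 1 vowel → Rejected. "era" → 2 vowels → Rejected.

Rejected, Accepted, Rejected, Rejected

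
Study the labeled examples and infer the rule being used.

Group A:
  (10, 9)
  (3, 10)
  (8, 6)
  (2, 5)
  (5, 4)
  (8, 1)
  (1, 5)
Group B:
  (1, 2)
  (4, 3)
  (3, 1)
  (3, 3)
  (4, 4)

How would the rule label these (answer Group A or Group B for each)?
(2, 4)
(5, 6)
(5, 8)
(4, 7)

The distinguishing property — max ≥ 5 — holds for all the 'Group A' cases and none of the 'Group B' cases.
(2, 4): max 4 — fails this test, so Group B.
(5, 6): max 6 — meets the rule, so Group A.
(5, 8): max 8 — meets the rule, so Group A.
(4, 7): max 7 — meets the rule, so Group A.

Group B, Group A, Group A, Group A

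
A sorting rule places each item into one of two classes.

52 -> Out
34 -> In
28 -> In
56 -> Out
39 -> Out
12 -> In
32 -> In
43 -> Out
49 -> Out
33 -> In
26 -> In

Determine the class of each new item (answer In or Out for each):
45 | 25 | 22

The pattern is that an item is 'In' exactly when: at most 34.
45: 45 > 34 — does not satisfy this, so Out. 25: 25 ≤ 34 — meets the rule, so In. 22: 22 ≤ 34 — meets the rule, so In.

Out, In, In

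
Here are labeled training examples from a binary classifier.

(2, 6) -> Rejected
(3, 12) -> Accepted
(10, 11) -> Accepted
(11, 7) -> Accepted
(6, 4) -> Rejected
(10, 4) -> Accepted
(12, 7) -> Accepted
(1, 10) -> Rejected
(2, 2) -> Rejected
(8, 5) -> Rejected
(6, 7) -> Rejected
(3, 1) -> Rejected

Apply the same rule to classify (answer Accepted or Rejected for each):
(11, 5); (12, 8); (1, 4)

Accepted, Accepted, Rejected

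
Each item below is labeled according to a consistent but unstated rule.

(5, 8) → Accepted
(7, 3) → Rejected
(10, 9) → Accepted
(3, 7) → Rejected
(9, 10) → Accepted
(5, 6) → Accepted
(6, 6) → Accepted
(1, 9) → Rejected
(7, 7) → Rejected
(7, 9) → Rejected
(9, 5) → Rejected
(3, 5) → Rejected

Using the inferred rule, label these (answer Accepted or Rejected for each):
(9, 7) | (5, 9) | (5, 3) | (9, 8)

Rejected, Rejected, Rejected, Accepted

Comparing the two groups points to one rule — product is even.
(9, 7): 9·7 = 63 — does not fit, so Rejected.
(5, 9): 5·9 = 45 — does not fit, so Rejected.
(5, 3): 5·3 = 15 — does not fit, so Rejected.
(9, 8): 9·8 = 72 — satisfies this, so Accepted.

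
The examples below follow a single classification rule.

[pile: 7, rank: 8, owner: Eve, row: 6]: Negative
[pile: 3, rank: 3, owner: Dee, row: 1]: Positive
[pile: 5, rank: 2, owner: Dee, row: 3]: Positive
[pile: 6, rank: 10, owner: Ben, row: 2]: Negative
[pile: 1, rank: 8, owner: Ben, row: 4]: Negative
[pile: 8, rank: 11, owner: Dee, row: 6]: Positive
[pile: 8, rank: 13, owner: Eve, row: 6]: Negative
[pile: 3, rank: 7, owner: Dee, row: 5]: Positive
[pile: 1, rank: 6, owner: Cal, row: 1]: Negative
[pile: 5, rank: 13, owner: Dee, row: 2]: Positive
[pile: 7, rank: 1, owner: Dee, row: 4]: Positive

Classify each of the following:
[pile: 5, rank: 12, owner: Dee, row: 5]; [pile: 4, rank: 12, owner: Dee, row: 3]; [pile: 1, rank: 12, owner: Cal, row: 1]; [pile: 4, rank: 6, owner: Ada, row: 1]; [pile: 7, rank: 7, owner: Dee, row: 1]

All 'Positive' examples share one property — owner is Dee — and every 'Negative' example lacks it.
[pile: 5, rank: 12, owner: Dee, row: 5]: Positive (owner is Dee).
[pile: 4, rank: 12, owner: Dee, row: 3]: Positive (owner is Dee).
[pile: 1, rank: 12, owner: Cal, row: 1]: Negative (owner is Cal).
[pile: 4, rank: 6, owner: Ada, row: 1]: Negative (owner is Ada).
[pile: 7, rank: 7, owner: Dee, row: 1]: Positive (owner is Dee).

Positive, Positive, Negative, Negative, Positive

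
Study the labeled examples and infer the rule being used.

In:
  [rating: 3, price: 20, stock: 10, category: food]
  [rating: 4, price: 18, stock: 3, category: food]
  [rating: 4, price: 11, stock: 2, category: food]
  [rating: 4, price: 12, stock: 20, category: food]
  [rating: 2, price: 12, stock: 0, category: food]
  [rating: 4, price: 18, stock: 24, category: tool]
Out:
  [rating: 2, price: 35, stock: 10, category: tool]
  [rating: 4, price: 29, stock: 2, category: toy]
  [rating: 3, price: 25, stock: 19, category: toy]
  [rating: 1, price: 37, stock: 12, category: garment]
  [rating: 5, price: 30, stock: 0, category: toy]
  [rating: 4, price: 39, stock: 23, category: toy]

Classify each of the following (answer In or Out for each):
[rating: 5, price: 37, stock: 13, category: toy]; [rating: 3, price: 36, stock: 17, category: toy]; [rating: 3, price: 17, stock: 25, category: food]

Out, Out, In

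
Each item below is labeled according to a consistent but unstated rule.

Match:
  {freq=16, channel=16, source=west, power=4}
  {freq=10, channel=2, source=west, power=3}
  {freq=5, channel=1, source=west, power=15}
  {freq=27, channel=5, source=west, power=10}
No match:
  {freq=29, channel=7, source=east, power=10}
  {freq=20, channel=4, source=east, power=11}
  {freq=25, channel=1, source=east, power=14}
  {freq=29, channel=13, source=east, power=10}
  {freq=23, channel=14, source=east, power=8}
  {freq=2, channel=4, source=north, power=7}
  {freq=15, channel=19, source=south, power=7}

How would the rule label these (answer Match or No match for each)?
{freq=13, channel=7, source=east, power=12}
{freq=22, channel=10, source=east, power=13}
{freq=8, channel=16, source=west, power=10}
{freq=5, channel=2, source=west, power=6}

The classifier is using: source is west.
{freq=13, channel=7, source=east, power=12} → source is east → No match. {freq=22, channel=10, source=east, power=13} → source is east → No match. {freq=8, channel=16, source=west, power=10} → source is west → Match. {freq=5, channel=2, source=west, power=6} → source is west → Match.

No match, No match, Match, Match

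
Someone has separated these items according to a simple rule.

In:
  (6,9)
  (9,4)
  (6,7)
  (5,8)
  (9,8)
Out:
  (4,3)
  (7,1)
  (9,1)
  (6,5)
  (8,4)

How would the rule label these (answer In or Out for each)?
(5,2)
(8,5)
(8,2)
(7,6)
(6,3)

A rule that fits every label: sum ≥ 13 — true of each 'In' example, false of each 'Out' one.

Out, In, Out, In, Out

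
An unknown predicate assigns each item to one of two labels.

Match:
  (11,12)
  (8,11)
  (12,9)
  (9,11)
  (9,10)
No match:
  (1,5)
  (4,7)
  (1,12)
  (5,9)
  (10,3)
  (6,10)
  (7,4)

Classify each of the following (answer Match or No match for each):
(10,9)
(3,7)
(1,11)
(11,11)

Match, No match, No match, Match

The simplest hypothesis consistent with all the labels is: sum ≥ 19.
(10,9): Match (10+9 = 19). (3,7): No match (3+7 = 10). (1,11): No match (1+11 = 12). (11,11): Match (11+11 = 22).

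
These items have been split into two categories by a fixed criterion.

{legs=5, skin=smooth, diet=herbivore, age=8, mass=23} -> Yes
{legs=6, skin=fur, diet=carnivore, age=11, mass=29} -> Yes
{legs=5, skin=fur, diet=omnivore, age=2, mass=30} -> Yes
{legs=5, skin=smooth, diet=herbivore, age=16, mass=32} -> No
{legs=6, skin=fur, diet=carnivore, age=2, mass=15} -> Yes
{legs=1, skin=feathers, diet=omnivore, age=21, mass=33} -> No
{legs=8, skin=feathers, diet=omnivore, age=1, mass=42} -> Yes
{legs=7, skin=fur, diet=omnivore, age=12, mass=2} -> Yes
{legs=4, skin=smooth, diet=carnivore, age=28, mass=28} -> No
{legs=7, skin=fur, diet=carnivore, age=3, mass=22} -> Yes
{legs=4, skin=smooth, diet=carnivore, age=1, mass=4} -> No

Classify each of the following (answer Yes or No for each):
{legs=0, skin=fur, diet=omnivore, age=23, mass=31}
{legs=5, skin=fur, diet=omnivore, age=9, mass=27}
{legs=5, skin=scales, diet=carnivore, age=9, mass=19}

No, Yes, Yes

One predicate separates the groups cleanly: age ≤ 12 AND legs ≥ 5.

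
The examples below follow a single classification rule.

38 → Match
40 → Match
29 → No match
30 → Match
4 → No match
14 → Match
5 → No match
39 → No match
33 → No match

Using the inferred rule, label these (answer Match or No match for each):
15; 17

No match, No match

'Match' ⟺ even AND at least 5.
15: 15 is odd, 15 ≥ 5, doesn't match → No match.
17: 17 is odd, 17 ≥ 5, doesn't match → No match.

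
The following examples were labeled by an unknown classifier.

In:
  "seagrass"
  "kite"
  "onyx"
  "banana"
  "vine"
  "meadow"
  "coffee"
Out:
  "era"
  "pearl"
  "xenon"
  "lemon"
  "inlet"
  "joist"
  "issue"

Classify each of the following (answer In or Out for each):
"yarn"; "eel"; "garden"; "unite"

In, Out, In, Out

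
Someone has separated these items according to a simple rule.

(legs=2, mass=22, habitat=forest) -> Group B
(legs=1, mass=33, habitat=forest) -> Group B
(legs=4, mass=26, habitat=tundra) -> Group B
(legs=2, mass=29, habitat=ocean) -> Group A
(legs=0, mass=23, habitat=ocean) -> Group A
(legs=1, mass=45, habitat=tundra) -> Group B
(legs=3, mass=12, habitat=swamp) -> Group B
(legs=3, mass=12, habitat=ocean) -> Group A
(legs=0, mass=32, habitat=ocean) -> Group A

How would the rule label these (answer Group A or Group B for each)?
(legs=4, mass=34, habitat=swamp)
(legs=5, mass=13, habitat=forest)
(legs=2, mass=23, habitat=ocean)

The distinguishing property — habitat is ocean — holds for all the 'Group A' cases and none of the 'Group B' cases.

Group B, Group B, Group A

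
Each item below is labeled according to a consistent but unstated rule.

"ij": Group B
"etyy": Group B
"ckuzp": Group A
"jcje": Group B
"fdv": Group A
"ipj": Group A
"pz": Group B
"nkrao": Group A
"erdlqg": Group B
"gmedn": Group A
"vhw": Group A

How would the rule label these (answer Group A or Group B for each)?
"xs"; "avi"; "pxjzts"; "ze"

Group B, Group A, Group B, Group B

The classifier is using: odd length.
"xs" — length 2, hence Group B. "avi" — length 3, hence Group A. "pxjzts" — length 6, hence Group B. "ze" — length 2, hence Group B.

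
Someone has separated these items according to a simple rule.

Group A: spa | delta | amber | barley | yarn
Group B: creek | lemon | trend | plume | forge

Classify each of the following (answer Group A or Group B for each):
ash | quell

'Group A' ⟺ contains 'a'.

Group A, Group B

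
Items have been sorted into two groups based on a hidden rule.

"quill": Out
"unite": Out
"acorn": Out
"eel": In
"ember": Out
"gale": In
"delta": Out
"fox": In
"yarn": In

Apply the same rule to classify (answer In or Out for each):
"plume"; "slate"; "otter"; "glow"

Out, Out, Out, In

The common property of the 'In' items is: length ≤ 4. No 'Out' item has it.
"plume": Out (length 5).
"slate": Out (length 5).
"otter": Out (length 5).
"glow": In (length 4).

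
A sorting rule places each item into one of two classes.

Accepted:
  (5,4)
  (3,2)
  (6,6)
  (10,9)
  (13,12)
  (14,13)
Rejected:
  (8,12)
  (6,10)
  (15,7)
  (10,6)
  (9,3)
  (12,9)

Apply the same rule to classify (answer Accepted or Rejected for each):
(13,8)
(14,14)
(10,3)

Rejected, Accepted, Rejected

All 'Accepted' examples share one property — |first − second| ≤ 1 — and every 'Rejected' example lacks it.
(13,8) — |13−8| = 5, hence Rejected. (14,14) — |14−14| = 0, hence Accepted. (10,3) — |10−3| = 7, hence Rejected.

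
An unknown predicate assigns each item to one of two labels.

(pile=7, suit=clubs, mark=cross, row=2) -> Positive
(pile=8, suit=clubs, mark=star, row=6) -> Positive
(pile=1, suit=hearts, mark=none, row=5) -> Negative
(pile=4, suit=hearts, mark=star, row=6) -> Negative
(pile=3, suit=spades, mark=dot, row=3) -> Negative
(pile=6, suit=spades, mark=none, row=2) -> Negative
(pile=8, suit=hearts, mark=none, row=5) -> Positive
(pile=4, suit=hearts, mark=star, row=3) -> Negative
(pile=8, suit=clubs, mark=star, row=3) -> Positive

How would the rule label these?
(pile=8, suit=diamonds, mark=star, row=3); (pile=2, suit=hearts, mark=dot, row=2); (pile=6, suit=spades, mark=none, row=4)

The simplest hypothesis consistent with all the labels is: pile ≥ 7.

Positive, Negative, Negative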